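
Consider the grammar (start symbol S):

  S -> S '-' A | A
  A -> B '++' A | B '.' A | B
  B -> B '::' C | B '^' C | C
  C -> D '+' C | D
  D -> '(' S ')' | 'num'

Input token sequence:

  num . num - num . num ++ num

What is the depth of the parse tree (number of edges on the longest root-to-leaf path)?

[S [S [A [B [C [D num]]] . [A [B [C [D num]]]]]] - [A [B [C [D num]]] . [A [B [C [D num]]] ++ [A [B [C [D num]]]]]]]

7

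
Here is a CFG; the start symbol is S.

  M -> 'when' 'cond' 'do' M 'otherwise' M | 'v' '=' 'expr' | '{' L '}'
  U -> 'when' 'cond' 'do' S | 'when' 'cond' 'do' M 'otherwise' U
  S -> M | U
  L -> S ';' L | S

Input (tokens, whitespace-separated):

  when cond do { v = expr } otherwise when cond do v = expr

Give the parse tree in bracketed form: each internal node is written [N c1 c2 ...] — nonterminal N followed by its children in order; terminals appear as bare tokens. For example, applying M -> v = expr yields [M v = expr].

S
U
when cond do M otherwise U
when cond do { L } otherwise U
when cond do { S } otherwise U
when cond do { M } otherwise U
when cond do { v = expr } otherwise U
when cond do { v = expr } otherwise when cond do S
when cond do { v = expr } otherwise when cond do M
when cond do { v = expr } otherwise when cond do v = expr

[S [U when cond do [M { [L [S [M v = expr]]] }] otherwise [U when cond do [S [M v = expr]]]]]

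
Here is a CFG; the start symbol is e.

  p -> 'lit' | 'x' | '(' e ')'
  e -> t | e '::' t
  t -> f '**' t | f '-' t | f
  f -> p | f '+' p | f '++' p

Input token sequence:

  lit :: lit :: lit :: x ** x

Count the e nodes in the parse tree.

4

[e [e [e [e [t [f [p lit]]]] :: [t [f [p lit]]]] :: [t [f [p lit]]]] :: [t [f [p x]] ** [t [f [p x]]]]]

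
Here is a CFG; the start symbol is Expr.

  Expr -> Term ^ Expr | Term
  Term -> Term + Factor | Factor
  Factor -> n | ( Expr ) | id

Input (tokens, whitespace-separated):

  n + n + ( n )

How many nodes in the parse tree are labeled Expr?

[Expr [Term [Term [Term [Factor n]] + [Factor n]] + [Factor ( [Expr [Term [Factor n]]] )]]]

2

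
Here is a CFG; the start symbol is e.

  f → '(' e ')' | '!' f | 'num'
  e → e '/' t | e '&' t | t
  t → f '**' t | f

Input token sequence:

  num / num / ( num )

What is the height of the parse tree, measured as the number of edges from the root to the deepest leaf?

6

[e [e [e [t [f num]]] / [t [f num]]] / [t [f ( [e [t [f num]]] )]]]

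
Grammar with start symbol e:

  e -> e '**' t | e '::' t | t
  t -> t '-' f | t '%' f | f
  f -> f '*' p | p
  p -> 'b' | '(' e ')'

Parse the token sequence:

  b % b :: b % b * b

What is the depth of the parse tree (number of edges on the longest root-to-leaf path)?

[e [e [t [t [f [p b]]] % [f [p b]]]] :: [t [t [f [p b]]] % [f [f [p b]] * [p b]]]]

6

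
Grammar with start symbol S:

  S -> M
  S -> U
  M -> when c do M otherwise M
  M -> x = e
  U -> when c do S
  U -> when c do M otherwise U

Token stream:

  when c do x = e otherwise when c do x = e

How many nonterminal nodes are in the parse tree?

6

[S [U when c do [M x = e] otherwise [U when c do [S [M x = e]]]]]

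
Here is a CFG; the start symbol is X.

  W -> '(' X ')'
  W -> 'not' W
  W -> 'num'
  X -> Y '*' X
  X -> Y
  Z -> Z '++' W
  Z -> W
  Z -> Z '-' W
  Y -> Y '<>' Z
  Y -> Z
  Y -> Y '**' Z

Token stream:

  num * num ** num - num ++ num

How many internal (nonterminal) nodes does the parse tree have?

[X [Y [Z [W num]]] * [X [Y [Y [Z [W num]]] ** [Z [Z [Z [W num]] - [W num]] ++ [W num]]]]]

15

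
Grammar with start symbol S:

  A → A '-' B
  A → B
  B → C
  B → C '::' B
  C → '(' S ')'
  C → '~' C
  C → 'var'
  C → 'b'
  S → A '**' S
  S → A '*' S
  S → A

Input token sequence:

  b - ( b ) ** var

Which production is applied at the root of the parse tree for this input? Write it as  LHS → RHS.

[S [A [A [B [C b]]] - [B [C ( [S [A [B [C b]]]] )]]] ** [S [A [B [C var]]]]]

S → A '**' S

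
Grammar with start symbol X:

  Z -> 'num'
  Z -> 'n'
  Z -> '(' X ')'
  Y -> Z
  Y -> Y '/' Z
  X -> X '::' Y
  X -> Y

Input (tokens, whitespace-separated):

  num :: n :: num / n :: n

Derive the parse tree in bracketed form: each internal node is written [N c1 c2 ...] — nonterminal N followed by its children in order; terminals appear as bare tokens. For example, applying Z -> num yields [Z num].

[X [X [X [X [Y [Z num]]] :: [Y [Z n]]] :: [Y [Y [Z num]] / [Z n]]] :: [Y [Z n]]]

X
X :: Y
X :: Y :: Y
X :: Y :: Y :: Y
Y :: Y :: Y :: Y
Z :: Y :: Y :: Y
num :: Y :: Y :: Y
num :: Z :: Y :: Y
num :: n :: Y :: Y
num :: n :: Y / Z :: Y
num :: n :: Z / Z :: Y
num :: n :: num / Z :: Y
num :: n :: num / n :: Y
num :: n :: num / n :: Z
num :: n :: num / n :: n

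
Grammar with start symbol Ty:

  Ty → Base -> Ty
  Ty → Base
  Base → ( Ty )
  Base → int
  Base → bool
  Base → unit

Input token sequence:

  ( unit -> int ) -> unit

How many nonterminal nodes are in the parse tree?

[Ty [Base ( [Ty [Base unit] -> [Ty [Base int]]] )] -> [Ty [Base unit]]]

8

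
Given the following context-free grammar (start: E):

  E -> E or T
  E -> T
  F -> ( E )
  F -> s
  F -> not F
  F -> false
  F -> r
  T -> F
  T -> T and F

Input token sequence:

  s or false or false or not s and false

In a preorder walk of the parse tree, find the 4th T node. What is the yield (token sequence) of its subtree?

[E [E [E [E [T [F s]]] or [T [F false]]] or [T [F false]]] or [T [T [F not [F s]]] and [F false]]]

not s and false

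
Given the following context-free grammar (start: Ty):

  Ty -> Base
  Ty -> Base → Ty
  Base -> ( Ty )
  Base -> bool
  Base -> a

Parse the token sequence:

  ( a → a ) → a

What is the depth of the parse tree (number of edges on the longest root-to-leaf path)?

5

[Ty [Base ( [Ty [Base a] → [Ty [Base a]]] )] → [Ty [Base a]]]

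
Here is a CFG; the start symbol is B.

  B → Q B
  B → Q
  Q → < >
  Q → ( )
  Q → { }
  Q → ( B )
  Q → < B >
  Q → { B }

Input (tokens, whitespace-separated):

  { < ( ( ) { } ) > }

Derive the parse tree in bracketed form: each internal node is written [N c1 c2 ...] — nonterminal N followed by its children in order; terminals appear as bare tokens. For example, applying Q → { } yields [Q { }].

B
Q
{ B }
{ Q }
{ < B > }
{ < Q > }
{ < ( B ) > }
{ < ( Q B ) > }
{ < ( ( ) B ) > }
{ < ( ( ) Q ) > }
{ < ( ( ) { } ) > }

[B [Q { [B [Q < [B [Q ( [B [Q ( )] [B [Q { }]]] )]] >]] }]]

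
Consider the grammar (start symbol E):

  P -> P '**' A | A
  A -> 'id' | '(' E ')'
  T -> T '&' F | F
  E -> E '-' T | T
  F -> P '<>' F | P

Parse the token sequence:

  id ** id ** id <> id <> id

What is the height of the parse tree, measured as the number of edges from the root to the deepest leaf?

7

[E [T [F [P [P [P [A id]] ** [A id]] ** [A id]] <> [F [P [A id]] <> [F [P [A id]]]]]]]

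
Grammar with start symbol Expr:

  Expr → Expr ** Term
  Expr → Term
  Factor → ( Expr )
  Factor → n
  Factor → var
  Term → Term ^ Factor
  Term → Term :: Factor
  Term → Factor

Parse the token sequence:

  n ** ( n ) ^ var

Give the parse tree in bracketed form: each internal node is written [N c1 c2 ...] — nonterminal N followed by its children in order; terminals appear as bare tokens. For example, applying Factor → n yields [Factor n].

[Expr [Expr [Term [Factor n]]] ** [Term [Term [Factor ( [Expr [Term [Factor n]]] )]] ^ [Factor var]]]

Expr
Expr ** Term
Term ** Term
Factor ** Term
n ** Term
n ** Term ^ Factor
n ** Factor ^ Factor
n ** ( Expr ) ^ Factor
n ** ( Term ) ^ Factor
n ** ( Factor ) ^ Factor
n ** ( n ) ^ Factor
n ** ( n ) ^ var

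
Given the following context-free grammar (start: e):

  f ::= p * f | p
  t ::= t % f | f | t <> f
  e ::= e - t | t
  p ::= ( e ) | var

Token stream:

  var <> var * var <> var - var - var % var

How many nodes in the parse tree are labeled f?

7

[e [e [e [t [t [t [f [p var]]] <> [f [p var] * [f [p var]]]] <> [f [p var]]]] - [t [f [p var]]]] - [t [t [f [p var]]] % [f [p var]]]]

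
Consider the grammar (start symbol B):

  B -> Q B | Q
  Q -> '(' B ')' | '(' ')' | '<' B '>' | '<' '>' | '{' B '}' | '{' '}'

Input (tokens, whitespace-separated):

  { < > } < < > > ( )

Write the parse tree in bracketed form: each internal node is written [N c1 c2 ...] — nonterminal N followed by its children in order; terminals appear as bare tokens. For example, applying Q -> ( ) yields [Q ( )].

[B [Q { [B [Q < >]] }] [B [Q < [B [Q < >]] >] [B [Q ( )]]]]

B
Q B
{ B } B
{ Q } B
{ < > } B
{ < > } Q B
{ < > } < B > B
{ < > } < Q > B
{ < > } < < > > B
{ < > } < < > > Q
{ < > } < < > > ( )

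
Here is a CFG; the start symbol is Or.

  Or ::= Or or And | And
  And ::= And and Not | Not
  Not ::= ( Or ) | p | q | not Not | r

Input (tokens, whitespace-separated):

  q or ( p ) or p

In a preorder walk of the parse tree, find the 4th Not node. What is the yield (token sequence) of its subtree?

[Or [Or [Or [And [Not q]]] or [And [Not ( [Or [And [Not p]]] )]]] or [And [Not p]]]

p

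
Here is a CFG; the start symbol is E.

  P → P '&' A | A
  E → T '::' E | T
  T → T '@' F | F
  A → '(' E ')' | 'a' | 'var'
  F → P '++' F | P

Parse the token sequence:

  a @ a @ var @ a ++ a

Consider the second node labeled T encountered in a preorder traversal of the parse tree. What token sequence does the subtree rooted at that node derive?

a @ a @ var

[E [T [T [T [T [F [P [A a]]]] @ [F [P [A a]]]] @ [F [P [A var]]]] @ [F [P [A a]] ++ [F [P [A a]]]]]]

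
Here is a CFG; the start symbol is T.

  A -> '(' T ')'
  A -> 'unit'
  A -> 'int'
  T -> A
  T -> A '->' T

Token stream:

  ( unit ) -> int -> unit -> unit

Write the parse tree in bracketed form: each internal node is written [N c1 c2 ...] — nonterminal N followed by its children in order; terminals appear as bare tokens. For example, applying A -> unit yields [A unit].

[T [A ( [T [A unit]] )] -> [T [A int] -> [T [A unit] -> [T [A unit]]]]]

T
A -> T
( T ) -> T
( A ) -> T
( unit ) -> T
( unit ) -> A -> T
( unit ) -> int -> T
( unit ) -> int -> A -> T
( unit ) -> int -> unit -> T
( unit ) -> int -> unit -> A
( unit ) -> int -> unit -> unit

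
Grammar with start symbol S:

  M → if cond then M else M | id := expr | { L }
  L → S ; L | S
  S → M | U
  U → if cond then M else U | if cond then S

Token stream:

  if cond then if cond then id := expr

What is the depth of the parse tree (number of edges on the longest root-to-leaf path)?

6

[S [U if cond then [S [U if cond then [S [M id := expr]]]]]]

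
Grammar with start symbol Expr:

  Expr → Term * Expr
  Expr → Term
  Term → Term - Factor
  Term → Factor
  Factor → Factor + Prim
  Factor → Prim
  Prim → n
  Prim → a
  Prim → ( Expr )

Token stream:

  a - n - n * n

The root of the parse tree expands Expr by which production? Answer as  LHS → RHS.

Expr → Term * Expr

[Expr [Term [Term [Term [Factor [Prim a]]] - [Factor [Prim n]]] - [Factor [Prim n]]] * [Expr [Term [Factor [Prim n]]]]]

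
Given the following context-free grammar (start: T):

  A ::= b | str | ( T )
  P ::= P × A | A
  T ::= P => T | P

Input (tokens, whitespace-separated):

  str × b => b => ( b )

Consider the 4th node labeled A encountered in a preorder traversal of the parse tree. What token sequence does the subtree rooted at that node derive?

[T [P [P [A str]] × [A b]] => [T [P [A b]] => [T [P [A ( [T [P [A b]]] )]]]]]

( b )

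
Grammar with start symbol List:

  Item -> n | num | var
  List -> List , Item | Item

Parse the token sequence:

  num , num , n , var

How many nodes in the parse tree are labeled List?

4

[List [List [List [List [Item num]] , [Item num]] , [Item n]] , [Item var]]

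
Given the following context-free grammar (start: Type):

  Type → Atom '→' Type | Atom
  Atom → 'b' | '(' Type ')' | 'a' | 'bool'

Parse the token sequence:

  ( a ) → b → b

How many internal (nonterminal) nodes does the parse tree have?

[Type [Atom ( [Type [Atom a]] )] → [Type [Atom b] → [Type [Atom b]]]]

8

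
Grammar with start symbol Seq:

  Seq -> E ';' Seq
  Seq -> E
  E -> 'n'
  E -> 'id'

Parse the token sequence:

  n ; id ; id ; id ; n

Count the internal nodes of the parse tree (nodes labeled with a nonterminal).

10

[Seq [E n] ; [Seq [E id] ; [Seq [E id] ; [Seq [E id] ; [Seq [E n]]]]]]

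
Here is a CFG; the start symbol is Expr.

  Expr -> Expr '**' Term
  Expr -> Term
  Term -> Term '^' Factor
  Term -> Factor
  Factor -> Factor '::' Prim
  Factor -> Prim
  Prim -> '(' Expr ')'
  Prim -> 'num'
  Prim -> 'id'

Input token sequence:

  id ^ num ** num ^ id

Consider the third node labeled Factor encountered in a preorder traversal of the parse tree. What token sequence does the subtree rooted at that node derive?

num

[Expr [Expr [Term [Term [Factor [Prim id]]] ^ [Factor [Prim num]]]] ** [Term [Term [Factor [Prim num]]] ^ [Factor [Prim id]]]]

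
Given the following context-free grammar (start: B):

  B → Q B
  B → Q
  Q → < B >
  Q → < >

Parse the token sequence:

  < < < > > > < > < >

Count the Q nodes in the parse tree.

[B [Q < [B [Q < [B [Q < >]] >]] >] [B [Q < >] [B [Q < >]]]]

5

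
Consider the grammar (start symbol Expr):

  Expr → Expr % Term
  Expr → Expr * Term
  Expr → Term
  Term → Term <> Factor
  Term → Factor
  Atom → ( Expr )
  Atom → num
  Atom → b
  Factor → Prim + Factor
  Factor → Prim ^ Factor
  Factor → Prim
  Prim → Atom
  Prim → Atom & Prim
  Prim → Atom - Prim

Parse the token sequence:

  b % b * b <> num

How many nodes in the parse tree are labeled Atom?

4

[Expr [Expr [Expr [Term [Factor [Prim [Atom b]]]]] % [Term [Factor [Prim [Atom b]]]]] * [Term [Term [Factor [Prim [Atom b]]]] <> [Factor [Prim [Atom num]]]]]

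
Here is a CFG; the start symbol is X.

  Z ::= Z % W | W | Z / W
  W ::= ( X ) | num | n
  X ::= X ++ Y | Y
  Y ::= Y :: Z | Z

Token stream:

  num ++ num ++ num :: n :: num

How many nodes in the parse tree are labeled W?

5

[X [X [X [Y [Z [W num]]]] ++ [Y [Z [W num]]]] ++ [Y [Y [Y [Z [W num]]] :: [Z [W n]]] :: [Z [W num]]]]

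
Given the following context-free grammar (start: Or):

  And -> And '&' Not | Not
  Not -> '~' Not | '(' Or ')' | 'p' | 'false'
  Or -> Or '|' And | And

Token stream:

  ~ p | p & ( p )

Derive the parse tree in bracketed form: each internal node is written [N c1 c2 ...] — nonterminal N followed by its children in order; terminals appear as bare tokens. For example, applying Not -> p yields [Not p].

[Or [Or [And [Not ~ [Not p]]]] | [And [And [Not p]] & [Not ( [Or [And [Not p]]] )]]]

Or
Or | And
And | And
Not | And
~ Not | And
~ p | And
~ p | And & Not
~ p | Not & Not
~ p | p & Not
~ p | p & ( Or )
~ p | p & ( And )
~ p | p & ( Not )
~ p | p & ( p )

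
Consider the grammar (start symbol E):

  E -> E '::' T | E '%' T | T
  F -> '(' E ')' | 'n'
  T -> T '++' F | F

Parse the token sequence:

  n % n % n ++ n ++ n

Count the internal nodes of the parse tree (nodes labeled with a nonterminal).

13

[E [E [E [T [F n]]] % [T [F n]]] % [T [T [T [F n]] ++ [F n]] ++ [F n]]]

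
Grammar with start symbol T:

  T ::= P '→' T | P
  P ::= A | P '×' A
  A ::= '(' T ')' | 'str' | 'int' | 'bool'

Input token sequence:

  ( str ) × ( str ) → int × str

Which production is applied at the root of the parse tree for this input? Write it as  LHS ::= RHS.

[T [P [P [A ( [T [P [A str]]] )]] × [A ( [T [P [A str]]] )]] → [T [P [P [A int]] × [A str]]]]

T ::= P '→' T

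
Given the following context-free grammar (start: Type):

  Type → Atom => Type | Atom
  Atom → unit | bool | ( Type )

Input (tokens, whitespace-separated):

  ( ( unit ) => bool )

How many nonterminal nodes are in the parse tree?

8

[Type [Atom ( [Type [Atom ( [Type [Atom unit]] )] => [Type [Atom bool]]] )]]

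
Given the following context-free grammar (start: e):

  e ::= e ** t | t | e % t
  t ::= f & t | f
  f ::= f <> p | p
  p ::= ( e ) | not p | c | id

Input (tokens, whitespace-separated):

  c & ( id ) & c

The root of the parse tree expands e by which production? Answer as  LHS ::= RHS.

[e [t [f [p c]] & [t [f [p ( [e [t [f [p id]]]] )]] & [t [f [p c]]]]]]

e ::= t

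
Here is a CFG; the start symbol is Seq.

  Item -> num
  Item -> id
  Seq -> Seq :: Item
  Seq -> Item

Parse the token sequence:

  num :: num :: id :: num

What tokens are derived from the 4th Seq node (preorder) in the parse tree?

num

[Seq [Seq [Seq [Seq [Item num]] :: [Item num]] :: [Item id]] :: [Item num]]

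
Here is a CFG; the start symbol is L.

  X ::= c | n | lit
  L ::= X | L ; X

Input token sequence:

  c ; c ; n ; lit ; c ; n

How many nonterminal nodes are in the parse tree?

12

[L [L [L [L [L [L [X c]] ; [X c]] ; [X n]] ; [X lit]] ; [X c]] ; [X n]]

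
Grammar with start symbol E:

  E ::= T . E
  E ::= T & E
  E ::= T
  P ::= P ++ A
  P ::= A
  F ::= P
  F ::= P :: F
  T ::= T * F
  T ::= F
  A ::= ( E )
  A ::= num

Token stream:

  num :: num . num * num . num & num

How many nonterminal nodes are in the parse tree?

[E [T [F [P [A num]] :: [F [P [A num]]]]] . [E [T [T [F [P [A num]]]] * [F [P [A num]]]] . [E [T [F [P [A num]]]] & [E [T [F [P [A num]]]]]]]]

27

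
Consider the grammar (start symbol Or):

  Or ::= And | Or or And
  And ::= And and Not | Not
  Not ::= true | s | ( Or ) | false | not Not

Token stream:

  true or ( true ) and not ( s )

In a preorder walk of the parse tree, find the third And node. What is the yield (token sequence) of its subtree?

[Or [Or [And [Not true]]] or [And [And [Not ( [Or [And [Not true]]] )]] and [Not not [Not ( [Or [And [Not s]]] )]]]]

( true )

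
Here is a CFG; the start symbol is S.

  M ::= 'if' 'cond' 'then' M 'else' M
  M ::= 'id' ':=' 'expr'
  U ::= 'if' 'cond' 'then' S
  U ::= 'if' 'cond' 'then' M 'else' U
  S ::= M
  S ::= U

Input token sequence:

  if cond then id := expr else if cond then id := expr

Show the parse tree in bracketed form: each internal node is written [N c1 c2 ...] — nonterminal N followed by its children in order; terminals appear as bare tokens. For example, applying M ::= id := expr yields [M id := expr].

S
U
if cond then M else U
if cond then id := expr else U
if cond then id := expr else if cond then S
if cond then id := expr else if cond then M
if cond then id := expr else if cond then id := expr

[S [U if cond then [M id := expr] else [U if cond then [S [M id := expr]]]]]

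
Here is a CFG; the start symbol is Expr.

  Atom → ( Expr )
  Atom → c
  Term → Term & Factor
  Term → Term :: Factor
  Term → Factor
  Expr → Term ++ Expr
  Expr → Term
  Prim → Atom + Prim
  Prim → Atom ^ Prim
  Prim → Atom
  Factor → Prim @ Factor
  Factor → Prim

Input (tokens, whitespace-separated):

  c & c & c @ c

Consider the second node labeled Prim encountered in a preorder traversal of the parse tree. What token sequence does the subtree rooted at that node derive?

[Expr [Term [Term [Term [Factor [Prim [Atom c]]]] & [Factor [Prim [Atom c]]]] & [Factor [Prim [Atom c]] @ [Factor [Prim [Atom c]]]]]]

c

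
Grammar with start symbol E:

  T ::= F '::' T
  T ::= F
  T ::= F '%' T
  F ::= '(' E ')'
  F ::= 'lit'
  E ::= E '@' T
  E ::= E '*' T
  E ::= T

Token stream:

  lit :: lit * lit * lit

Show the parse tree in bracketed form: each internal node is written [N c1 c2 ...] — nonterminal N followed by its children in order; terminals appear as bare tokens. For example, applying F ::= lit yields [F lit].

[E [E [E [T [F lit] :: [T [F lit]]]] * [T [F lit]]] * [T [F lit]]]

E
E * T
E * T * T
T * T * T
F :: T * T * T
lit :: T * T * T
lit :: F * T * T
lit :: lit * T * T
lit :: lit * F * T
lit :: lit * lit * T
lit :: lit * lit * F
lit :: lit * lit * lit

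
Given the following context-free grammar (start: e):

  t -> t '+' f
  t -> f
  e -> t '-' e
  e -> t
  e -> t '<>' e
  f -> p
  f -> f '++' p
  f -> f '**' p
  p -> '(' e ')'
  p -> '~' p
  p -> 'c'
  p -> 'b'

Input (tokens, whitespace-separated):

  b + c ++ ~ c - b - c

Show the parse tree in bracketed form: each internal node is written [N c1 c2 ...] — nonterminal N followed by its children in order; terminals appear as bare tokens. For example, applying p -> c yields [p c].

[e [t [t [f [p b]]] + [f [f [p c]] ++ [p ~ [p c]]]] - [e [t [f [p b]]] - [e [t [f [p c]]]]]]

e
t - e
t + f - e
f + f - e
p + f - e
b + f - e
b + f ++ p - e
b + p ++ p - e
b + c ++ p - e
b + c ++ ~ p - e
b + c ++ ~ c - e
b + c ++ ~ c - t - e
b + c ++ ~ c - f - e
b + c ++ ~ c - p - e
b + c ++ ~ c - b - e
b + c ++ ~ c - b - t
b + c ++ ~ c - b - f
b + c ++ ~ c - b - p
b + c ++ ~ c - b - c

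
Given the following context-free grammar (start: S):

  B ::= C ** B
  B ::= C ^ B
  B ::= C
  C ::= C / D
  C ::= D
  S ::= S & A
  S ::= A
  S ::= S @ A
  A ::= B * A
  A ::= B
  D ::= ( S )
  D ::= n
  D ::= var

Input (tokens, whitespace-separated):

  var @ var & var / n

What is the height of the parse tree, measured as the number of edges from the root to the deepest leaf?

[S [S [S [A [B [C [D var]]]]] @ [A [B [C [D var]]]]] & [A [B [C [C [D var]] / [D n]]]]]

7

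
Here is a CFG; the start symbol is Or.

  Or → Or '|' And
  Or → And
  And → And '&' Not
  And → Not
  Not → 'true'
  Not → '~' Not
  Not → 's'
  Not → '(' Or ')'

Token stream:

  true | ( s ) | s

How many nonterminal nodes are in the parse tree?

[Or [Or [Or [And [Not true]]] | [And [Not ( [Or [And [Not s]]] )]]] | [And [Not s]]]

12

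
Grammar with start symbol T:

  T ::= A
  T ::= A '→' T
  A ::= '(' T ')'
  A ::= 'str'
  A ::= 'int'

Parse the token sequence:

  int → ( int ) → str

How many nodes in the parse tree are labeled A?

4

[T [A int] → [T [A ( [T [A int]] )] → [T [A str]]]]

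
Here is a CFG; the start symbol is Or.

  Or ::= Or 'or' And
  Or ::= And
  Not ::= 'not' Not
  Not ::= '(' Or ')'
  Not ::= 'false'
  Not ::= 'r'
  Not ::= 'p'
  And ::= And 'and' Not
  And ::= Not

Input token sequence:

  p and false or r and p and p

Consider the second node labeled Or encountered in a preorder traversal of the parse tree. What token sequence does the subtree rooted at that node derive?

p and false

[Or [Or [And [And [Not p]] and [Not false]]] or [And [And [And [Not r]] and [Not p]] and [Not p]]]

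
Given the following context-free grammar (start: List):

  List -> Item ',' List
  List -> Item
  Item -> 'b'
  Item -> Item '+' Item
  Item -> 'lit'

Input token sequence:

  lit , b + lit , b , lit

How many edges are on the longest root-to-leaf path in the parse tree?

[List [Item lit] , [List [Item [Item b] + [Item lit]] , [List [Item b] , [List [Item lit]]]]]

5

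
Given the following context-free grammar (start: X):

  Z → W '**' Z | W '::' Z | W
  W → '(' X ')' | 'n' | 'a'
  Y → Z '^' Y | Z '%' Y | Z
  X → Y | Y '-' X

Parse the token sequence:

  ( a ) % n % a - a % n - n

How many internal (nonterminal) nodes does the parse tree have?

[X [Y [Z [W ( [X [Y [Z [W a]]]] )]] % [Y [Z [W n]] % [Y [Z [W a]]]]] - [X [Y [Z [W a]] % [Y [Z [W n]]]] - [X [Y [Z [W n]]]]]]

25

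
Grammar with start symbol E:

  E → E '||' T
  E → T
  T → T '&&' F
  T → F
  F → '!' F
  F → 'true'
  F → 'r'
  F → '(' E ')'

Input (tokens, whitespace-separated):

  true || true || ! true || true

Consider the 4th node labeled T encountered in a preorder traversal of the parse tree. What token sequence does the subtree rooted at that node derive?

true

[E [E [E [E [T [F true]]] || [T [F true]]] || [T [F ! [F true]]]] || [T [F true]]]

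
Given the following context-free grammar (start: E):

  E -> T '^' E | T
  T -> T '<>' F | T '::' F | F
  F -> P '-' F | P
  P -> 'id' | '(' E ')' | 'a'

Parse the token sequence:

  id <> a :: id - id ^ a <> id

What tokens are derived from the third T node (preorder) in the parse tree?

id

[E [T [T [T [F [P id]]] <> [F [P a]]] :: [F [P id] - [F [P id]]]] ^ [E [T [T [F [P a]]] <> [F [P id]]]]]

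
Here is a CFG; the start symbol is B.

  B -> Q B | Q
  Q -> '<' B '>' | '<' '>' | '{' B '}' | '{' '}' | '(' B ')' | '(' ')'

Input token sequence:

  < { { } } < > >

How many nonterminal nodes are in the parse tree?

[B [Q < [B [Q { [B [Q { }]] }] [B [Q < >]]] >]]

8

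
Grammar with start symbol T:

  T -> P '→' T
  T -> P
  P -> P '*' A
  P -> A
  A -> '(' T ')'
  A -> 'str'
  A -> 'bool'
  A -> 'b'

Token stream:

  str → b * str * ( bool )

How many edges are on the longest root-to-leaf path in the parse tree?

7

[T [P [A str]] → [T [P [P [P [A b]] * [A str]] * [A ( [T [P [A bool]]] )]]]]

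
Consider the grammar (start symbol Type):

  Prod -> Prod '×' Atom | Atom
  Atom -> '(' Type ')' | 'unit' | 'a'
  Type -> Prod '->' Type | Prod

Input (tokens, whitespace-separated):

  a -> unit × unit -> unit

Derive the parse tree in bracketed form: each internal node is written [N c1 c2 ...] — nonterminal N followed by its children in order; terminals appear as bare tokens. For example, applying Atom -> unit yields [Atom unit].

[Type [Prod [Atom a]] -> [Type [Prod [Prod [Atom unit]] × [Atom unit]] -> [Type [Prod [Atom unit]]]]]

Type
Prod -> Type
Atom -> Type
a -> Type
a -> Prod -> Type
a -> Prod × Atom -> Type
a -> Atom × Atom -> Type
a -> unit × Atom -> Type
a -> unit × unit -> Type
a -> unit × unit -> Prod
a -> unit × unit -> Atom
a -> unit × unit -> unit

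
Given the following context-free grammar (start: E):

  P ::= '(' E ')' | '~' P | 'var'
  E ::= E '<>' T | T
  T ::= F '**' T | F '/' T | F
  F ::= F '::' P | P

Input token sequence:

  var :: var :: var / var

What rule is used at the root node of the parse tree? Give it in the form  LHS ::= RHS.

E ::= T

[E [T [F [F [F [P var]] :: [P var]] :: [P var]] / [T [F [P var]]]]]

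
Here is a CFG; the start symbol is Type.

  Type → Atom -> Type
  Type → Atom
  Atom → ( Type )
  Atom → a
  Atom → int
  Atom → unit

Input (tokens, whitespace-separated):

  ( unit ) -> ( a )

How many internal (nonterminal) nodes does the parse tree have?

8

[Type [Atom ( [Type [Atom unit]] )] -> [Type [Atom ( [Type [Atom a]] )]]]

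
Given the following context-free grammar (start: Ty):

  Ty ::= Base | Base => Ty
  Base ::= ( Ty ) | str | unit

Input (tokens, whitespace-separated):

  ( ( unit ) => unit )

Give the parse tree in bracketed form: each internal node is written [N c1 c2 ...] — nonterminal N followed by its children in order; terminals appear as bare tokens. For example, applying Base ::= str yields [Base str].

[Ty [Base ( [Ty [Base ( [Ty [Base unit]] )] => [Ty [Base unit]]] )]]

Ty
Base
( Ty )
( Base => Ty )
( ( Ty ) => Ty )
( ( Base ) => Ty )
( ( unit ) => Ty )
( ( unit ) => Base )
( ( unit ) => unit )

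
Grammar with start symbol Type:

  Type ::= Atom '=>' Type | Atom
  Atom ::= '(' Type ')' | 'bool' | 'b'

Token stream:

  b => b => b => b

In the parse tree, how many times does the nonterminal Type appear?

[Type [Atom b] => [Type [Atom b] => [Type [Atom b] => [Type [Atom b]]]]]

4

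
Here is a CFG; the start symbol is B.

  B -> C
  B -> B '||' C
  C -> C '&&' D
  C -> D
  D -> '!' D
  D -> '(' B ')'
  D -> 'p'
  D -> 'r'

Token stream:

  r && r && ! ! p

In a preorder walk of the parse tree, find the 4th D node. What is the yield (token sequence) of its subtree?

[B [C [C [C [D r]] && [D r]] && [D ! [D ! [D p]]]]]

! p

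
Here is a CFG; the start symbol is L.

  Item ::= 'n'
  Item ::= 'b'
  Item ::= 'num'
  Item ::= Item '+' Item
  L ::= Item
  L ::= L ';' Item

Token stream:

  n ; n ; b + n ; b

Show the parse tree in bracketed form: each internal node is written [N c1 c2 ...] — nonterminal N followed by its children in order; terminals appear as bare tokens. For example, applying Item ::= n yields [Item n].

L
L ; Item
L ; Item ; Item
L ; Item ; Item ; Item
Item ; Item ; Item ; Item
n ; Item ; Item ; Item
n ; n ; Item ; Item
n ; n ; Item + Item ; Item
n ; n ; b + Item ; Item
n ; n ; b + n ; Item
n ; n ; b + n ; b

[L [L [L [L [Item n]] ; [Item n]] ; [Item [Item b] + [Item n]]] ; [Item b]]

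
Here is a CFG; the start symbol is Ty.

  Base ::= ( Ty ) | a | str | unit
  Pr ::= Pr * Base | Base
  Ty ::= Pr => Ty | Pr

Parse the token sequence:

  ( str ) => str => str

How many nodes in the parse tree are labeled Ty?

[Ty [Pr [Base ( [Ty [Pr [Base str]]] )]] => [Ty [Pr [Base str]] => [Ty [Pr [Base str]]]]]

4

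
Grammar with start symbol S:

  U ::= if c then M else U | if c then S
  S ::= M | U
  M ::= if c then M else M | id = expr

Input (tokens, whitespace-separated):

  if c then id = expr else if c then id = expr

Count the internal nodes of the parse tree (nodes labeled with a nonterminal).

6

[S [U if c then [M id = expr] else [U if c then [S [M id = expr]]]]]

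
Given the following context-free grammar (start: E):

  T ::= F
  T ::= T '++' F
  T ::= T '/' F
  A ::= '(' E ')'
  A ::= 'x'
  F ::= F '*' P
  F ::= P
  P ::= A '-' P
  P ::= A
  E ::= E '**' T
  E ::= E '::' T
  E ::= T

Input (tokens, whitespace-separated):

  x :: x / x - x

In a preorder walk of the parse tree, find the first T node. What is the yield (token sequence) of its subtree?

x

[E [E [T [F [P [A x]]]]] :: [T [T [F [P [A x]]]] / [F [P [A x] - [P [A x]]]]]]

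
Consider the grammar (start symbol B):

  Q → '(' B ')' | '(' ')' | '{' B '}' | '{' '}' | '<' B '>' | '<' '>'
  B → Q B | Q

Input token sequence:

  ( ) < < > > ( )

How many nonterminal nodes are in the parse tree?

8

[B [Q ( )] [B [Q < [B [Q < >]] >] [B [Q ( )]]]]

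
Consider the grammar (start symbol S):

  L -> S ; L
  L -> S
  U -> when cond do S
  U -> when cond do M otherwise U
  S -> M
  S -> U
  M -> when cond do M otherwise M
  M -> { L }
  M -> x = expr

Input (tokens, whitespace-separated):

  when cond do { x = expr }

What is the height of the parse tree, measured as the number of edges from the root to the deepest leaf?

7

[S [U when cond do [S [M { [L [S [M x = expr]]] }]]]]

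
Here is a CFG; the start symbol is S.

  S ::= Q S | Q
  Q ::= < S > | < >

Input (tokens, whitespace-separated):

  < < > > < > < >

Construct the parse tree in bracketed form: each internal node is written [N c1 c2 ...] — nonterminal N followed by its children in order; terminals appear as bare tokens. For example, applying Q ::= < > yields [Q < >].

S
Q S
< S > S
< Q > S
< < > > S
< < > > Q S
< < > > < > S
< < > > < > Q
< < > > < > < >

[S [Q < [S [Q < >]] >] [S [Q < >] [S [Q < >]]]]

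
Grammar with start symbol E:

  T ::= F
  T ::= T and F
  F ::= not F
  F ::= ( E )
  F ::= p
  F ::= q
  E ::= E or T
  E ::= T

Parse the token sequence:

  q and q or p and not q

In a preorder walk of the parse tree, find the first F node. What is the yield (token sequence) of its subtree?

q

[E [E [T [T [F q]] and [F q]]] or [T [T [F p]] and [F not [F q]]]]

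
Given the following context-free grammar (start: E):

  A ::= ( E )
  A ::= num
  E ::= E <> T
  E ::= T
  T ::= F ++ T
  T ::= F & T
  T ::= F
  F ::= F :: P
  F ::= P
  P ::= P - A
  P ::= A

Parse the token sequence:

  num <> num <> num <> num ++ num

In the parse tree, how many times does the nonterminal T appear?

[E [E [E [E [T [F [P [A num]]]]] <> [T [F [P [A num]]]]] <> [T [F [P [A num]]]]] <> [T [F [P [A num]]] ++ [T [F [P [A num]]]]]]

5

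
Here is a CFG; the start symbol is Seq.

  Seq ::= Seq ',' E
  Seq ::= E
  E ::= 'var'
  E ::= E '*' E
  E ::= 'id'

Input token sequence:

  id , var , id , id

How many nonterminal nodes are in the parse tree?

8

[Seq [Seq [Seq [Seq [E id]] , [E var]] , [E id]] , [E id]]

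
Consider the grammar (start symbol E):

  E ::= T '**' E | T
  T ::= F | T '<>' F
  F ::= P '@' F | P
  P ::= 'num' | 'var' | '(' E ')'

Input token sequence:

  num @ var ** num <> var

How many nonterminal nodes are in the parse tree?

[E [T [F [P num] @ [F [P var]]]] ** [E [T [T [F [P num]]] <> [F [P var]]]]]

13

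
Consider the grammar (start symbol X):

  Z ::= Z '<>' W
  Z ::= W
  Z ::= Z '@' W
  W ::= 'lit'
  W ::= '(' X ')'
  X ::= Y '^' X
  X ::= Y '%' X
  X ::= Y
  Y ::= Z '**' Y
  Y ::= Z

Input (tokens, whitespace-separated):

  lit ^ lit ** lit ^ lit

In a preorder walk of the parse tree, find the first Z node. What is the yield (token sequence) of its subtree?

lit

[X [Y [Z [W lit]]] ^ [X [Y [Z [W lit]] ** [Y [Z [W lit]]]] ^ [X [Y [Z [W lit]]]]]]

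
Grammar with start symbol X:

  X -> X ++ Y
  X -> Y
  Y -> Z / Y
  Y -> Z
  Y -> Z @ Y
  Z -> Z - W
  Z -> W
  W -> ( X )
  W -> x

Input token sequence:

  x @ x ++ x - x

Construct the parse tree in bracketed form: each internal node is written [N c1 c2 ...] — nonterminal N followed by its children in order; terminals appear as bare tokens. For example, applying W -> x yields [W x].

X
X ++ Y
Y ++ Y
Z @ Y ++ Y
W @ Y ++ Y
x @ Y ++ Y
x @ Z ++ Y
x @ W ++ Y
x @ x ++ Y
x @ x ++ Z
x @ x ++ Z - W
x @ x ++ W - W
x @ x ++ x - W
x @ x ++ x - x

[X [X [Y [Z [W x]] @ [Y [Z [W x]]]]] ++ [Y [Z [Z [W x]] - [W x]]]]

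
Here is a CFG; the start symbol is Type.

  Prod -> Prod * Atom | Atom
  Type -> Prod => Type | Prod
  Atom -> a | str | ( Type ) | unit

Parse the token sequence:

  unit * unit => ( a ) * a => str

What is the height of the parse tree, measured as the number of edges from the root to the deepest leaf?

[Type [Prod [Prod [Atom unit]] * [Atom unit]] => [Type [Prod [Prod [Atom ( [Type [Prod [Atom a]]] )]] * [Atom a]] => [Type [Prod [Atom str]]]]]

8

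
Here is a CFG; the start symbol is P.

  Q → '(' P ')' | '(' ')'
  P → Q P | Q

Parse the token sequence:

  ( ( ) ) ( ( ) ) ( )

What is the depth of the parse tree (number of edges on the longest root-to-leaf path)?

5

[P [Q ( [P [Q ( )]] )] [P [Q ( [P [Q ( )]] )] [P [Q ( )]]]]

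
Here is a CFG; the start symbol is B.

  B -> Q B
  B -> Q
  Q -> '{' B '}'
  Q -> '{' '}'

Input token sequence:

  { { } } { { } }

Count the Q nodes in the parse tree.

4

[B [Q { [B [Q { }]] }] [B [Q { [B [Q { }]] }]]]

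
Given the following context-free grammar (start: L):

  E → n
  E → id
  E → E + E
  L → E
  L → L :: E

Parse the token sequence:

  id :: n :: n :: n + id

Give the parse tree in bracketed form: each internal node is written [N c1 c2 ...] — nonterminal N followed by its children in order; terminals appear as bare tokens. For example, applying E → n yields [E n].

[L [L [L [L [E id]] :: [E n]] :: [E n]] :: [E [E n] + [E id]]]

L
L :: E
L :: E :: E
L :: E :: E :: E
E :: E :: E :: E
id :: E :: E :: E
id :: n :: E :: E
id :: n :: n :: E
id :: n :: n :: E + E
id :: n :: n :: n + E
id :: n :: n :: n + id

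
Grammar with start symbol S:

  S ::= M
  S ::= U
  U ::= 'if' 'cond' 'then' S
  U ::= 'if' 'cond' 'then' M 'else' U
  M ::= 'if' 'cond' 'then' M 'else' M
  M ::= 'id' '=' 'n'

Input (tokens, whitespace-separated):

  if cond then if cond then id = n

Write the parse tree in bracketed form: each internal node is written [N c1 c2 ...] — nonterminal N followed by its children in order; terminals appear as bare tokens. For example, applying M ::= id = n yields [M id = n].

[S [U if cond then [S [U if cond then [S [M id = n]]]]]]

S
U
if cond then S
if cond then U
if cond then if cond then S
if cond then if cond then M
if cond then if cond then id = n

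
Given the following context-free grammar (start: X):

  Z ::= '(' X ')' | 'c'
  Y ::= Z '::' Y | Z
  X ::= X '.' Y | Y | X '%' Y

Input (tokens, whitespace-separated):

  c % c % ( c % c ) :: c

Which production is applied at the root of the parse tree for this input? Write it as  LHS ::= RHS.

[X [X [X [Y [Z c]]] % [Y [Z c]]] % [Y [Z ( [X [X [Y [Z c]]] % [Y [Z c]]] )] :: [Y [Z c]]]]

X ::= X '%' Y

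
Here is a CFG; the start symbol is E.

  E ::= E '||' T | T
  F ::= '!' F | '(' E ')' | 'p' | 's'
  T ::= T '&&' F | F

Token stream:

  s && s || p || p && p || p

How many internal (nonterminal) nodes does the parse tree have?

[E [E [E [E [T [T [F s]] && [F s]]] || [T [F p]]] || [T [T [F p]] && [F p]]] || [T [F p]]]

16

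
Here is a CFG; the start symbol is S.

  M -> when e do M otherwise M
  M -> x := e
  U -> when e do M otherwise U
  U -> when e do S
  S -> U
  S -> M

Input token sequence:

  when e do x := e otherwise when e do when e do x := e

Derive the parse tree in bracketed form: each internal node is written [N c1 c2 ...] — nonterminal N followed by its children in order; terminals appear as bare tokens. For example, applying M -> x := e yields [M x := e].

[S [U when e do [M x := e] otherwise [U when e do [S [U when e do [S [M x := e]]]]]]]

S
U
when e do M otherwise U
when e do x := e otherwise U
when e do x := e otherwise when e do S
when e do x := e otherwise when e do U
when e do x := e otherwise when e do when e do S
when e do x := e otherwise when e do when e do M
when e do x := e otherwise when e do when e do x := e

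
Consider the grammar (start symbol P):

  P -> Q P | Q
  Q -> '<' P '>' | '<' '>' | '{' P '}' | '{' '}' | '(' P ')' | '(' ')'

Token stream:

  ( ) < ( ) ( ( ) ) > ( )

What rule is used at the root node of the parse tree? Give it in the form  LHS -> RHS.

[P [Q ( )] [P [Q < [P [Q ( )] [P [Q ( [P [Q ( )]] )]]] >] [P [Q ( )]]]]

P -> Q P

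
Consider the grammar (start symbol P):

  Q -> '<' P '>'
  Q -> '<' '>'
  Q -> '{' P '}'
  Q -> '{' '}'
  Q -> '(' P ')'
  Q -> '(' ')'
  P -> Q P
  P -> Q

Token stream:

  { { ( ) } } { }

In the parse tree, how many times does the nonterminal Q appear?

4

[P [Q { [P [Q { [P [Q ( )]] }]] }] [P [Q { }]]]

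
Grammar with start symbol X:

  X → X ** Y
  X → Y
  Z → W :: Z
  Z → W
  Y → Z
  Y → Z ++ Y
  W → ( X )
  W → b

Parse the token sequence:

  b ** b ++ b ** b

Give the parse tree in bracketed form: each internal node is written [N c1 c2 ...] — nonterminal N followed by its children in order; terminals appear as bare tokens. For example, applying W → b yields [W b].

[X [X [X [Y [Z [W b]]]] ** [Y [Z [W b]] ++ [Y [Z [W b]]]]] ** [Y [Z [W b]]]]

X
X ** Y
X ** Y ** Y
Y ** Y ** Y
Z ** Y ** Y
W ** Y ** Y
b ** Y ** Y
b ** Z ++ Y ** Y
b ** W ++ Y ** Y
b ** b ++ Y ** Y
b ** b ++ Z ** Y
b ** b ++ W ** Y
b ** b ++ b ** Y
b ** b ++ b ** Z
b ** b ++ b ** W
b ** b ++ b ** b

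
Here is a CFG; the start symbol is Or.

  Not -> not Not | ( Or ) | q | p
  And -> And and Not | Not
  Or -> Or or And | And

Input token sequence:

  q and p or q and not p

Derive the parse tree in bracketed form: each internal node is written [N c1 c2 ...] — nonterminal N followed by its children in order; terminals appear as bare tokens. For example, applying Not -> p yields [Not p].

[Or [Or [And [And [Not q]] and [Not p]]] or [And [And [Not q]] and [Not not [Not p]]]]

Or
Or or And
And or And
And and Not or And
Not and Not or And
q and Not or And
q and p or And
q and p or And and Not
q and p or Not and Not
q and p or q and Not
q and p or q and not Not
q and p or q and not p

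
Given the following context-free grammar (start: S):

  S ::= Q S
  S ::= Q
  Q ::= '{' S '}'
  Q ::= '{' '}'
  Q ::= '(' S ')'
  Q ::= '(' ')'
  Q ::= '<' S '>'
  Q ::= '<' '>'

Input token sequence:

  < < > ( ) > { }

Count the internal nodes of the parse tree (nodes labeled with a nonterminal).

[S [Q < [S [Q < >] [S [Q ( )]]] >] [S [Q { }]]]

8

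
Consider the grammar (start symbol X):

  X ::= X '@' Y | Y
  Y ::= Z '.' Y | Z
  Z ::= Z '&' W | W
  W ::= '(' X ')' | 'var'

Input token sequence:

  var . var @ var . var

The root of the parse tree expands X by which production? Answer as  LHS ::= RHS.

X ::= X '@' Y

[X [X [Y [Z [W var]] . [Y [Z [W var]]]]] @ [Y [Z [W var]] . [Y [Z [W var]]]]]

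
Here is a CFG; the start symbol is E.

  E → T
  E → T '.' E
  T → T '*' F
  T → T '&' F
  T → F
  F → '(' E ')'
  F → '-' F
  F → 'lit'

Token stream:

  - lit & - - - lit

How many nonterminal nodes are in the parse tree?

[E [T [T [F - [F lit]]] & [F - [F - [F - [F lit]]]]]]

9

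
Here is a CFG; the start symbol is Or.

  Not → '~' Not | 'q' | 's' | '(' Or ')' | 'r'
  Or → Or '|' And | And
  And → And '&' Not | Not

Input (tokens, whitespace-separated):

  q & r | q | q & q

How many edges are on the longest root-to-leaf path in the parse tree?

6

[Or [Or [Or [And [And [Not q]] & [Not r]]] | [And [Not q]]] | [And [And [Not q]] & [Not q]]]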